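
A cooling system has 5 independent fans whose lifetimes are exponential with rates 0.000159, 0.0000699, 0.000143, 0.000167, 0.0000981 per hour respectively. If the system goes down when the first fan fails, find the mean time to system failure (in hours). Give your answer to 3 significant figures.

1570

The time to first failure is exponential with rate Σλ = 0.000159 + 0.0000699 + 0.000143 + 0.000167 + 0.0000981 = 0.000637.
E[min] = 1/Σλ = 1/0.000637 = 1569.86 hours.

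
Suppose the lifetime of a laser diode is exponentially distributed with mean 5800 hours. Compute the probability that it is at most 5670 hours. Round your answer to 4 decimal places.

The rate is λ = 1/5800 = 0.000172414 per hour.
P(X ≤ 5670) = 1 − e^(−λ·5670) = 1 − e^(−0.97759) ≈ 0.6238.

0.6238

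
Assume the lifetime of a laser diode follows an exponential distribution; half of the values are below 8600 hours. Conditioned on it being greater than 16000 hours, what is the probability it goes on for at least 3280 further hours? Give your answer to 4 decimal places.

For an exponential, median = ln(2)/λ, so λ = ln 2 / 8600 = 0.0000805985 per hour.
P(X > s+t | X > s) = e^(−λ(s+t))/e^(−λs) = e^(−λt), independent of s = 16000.
P(X > 3280) = e^(−0.26436) ≈ 0.7677.

0.7677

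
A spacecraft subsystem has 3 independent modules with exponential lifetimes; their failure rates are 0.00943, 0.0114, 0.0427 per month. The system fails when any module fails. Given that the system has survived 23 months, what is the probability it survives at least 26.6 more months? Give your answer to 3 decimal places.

0.185

Time to first failure ~ Exp(Σλ) with Σλ = 0.06353.
By memorylessness, P(T > 23+26.6 | T > 23) = P(T > 26.6) = e^(−0.06353·26.6) ≈ 0.185.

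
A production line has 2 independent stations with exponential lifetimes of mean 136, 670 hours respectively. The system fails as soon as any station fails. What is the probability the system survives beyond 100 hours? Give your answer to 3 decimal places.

0.413

The first failure time is exponential with rate Σλ_i = 1/136 + 1/670 = 0.00884548 per hour.
P(min > 100) = e^(−0.00884548·100) = e^(−0.88455) ≈ 0.413.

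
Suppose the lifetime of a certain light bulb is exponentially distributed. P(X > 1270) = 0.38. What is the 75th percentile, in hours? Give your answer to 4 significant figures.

e^(−λ·1270) = 0.38 ⇒ λ = −ln(0.38)/1270 = 0.000761877.
75th percentile: 1 − e^(−λt) = 0.75, t = −ln(0.25)/λ = 1819.58 hours.

1820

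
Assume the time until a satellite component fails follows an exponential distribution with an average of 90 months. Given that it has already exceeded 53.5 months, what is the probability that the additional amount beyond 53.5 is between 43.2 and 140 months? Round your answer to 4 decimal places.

0.4077

The rate is λ = 1/90 = 0.0111111 per month.
Memoryless: the residual past 53.5 is again Exp(λ).
P(43.2 < residual < 140) = e^(−λ·43.2) − e^(−λ·140) = 0.61878 − 0.21107 ≈ 0.4077.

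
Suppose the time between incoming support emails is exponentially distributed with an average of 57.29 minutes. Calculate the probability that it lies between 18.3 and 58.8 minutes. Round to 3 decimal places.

The rate is λ = 1/57.29 = 0.0174551 per minute.
P(18.3 < X < 58.8) = e^(−λ·18.3) − e^(−λ·58.8) = 0.72656 − 0.35831 ≈ 0.368.

0.368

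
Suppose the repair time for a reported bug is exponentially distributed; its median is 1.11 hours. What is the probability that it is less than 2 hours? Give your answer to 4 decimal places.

For an exponential, median = ln(2)/λ, so λ = ln 2 / 1.11 = 0.624457 per hour.
P(X ≤ 2) = 1 − e^(−λ·2) = 1 − e^(−1.2489) ≈ 0.7132.

0.7132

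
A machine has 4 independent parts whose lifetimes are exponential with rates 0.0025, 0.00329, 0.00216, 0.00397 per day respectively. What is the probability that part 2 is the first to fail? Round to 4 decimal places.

0.2760

The time to first failure is exponential with rate Σλ = 0.0025 + 0.00329 + 0.00216 + 0.00397 = 0.01192.
P(part 2 first) = λ_2/Σλ = 0.00329/0.01192 ≈ 0.2760.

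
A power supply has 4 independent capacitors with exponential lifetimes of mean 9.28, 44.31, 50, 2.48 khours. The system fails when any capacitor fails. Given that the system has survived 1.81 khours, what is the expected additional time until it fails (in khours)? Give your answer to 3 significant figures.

1.81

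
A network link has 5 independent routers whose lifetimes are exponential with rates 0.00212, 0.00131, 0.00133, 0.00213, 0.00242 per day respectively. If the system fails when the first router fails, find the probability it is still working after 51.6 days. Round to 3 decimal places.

0.619

The time to first failure is exponential with rate Σλ = 0.00212 + 0.00131 + 0.00133 + 0.00213 + 0.00242 = 0.00931.
P(min > 51.6) = e^(−0.00931·51.6) = e^(−0.4804) ≈ 0.619.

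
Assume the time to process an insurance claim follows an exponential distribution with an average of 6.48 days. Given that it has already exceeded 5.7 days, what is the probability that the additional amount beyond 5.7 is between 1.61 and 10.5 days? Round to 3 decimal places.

0.582

The rate is λ = 1/6.48 = 0.154321 per day.
Memoryless: the residual past 5.7 is again Exp(λ).
P(1.61 < residual < 10.5) = e^(−λ·1.61) − e^(−λ·10.5) = 0.78000 − 0.19783 ≈ 0.582.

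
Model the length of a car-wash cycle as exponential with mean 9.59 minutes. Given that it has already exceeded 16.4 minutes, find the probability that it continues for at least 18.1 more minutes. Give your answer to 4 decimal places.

0.1515

The rate is λ = 1/9.59 = 0.104275 per minute.
By the memoryless property, P(X > 16.4+18.1 | X > 16.4) = P(X > 18.1).
P(X > 18.1) = e^(−1.8874) ≈ 0.1515.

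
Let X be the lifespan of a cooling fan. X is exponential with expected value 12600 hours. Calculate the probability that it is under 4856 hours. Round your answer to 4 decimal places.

The rate is λ = 1/12600 = 0.0000793651 per hour.
P(X ≤ 4856) = 1 − e^(−λ·4856) = 1 − e^(−0.3854) ≈ 0.3198.

0.3198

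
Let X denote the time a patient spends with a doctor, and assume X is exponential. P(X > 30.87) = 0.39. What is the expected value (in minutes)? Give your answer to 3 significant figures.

e^(−λ·30.87) = 0.39 ⇒ λ = −ln(0.39)/30.87 = 0.0305024.
Mean = 1/λ = 32.7843 minutes.

32.8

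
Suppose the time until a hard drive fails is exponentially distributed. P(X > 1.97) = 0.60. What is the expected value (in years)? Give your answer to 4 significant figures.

e^(−λ·1.97) = 0.60 ⇒ λ = −ln(0.60)/1.97 = 0.259302.
Mean = 1/λ = 3.8565 years.

3.857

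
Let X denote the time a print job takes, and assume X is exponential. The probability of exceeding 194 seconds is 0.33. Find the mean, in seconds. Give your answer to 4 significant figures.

e^(−λ·194) = 0.33 ⇒ λ = −ln(0.33)/194 = 0.00571476.
Mean = 1/λ = 174.986 seconds.

175.0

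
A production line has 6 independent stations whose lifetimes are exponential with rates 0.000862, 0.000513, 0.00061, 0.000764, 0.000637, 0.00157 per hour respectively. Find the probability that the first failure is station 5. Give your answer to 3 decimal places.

0.129

The time to first failure is exponential with rate Σλ = 0.000862 + 0.000513 + 0.00061 + 0.000764 + 0.000637 + 0.00157 = 0.004956.
P(station 5 first) = λ_5/Σλ = 0.000637/0.004956 ≈ 0.129.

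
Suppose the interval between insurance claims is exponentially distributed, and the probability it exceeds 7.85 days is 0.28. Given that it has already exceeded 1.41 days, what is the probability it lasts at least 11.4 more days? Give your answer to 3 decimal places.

From e^(−λ·7.85) = 0.28, λ = −ln(0.28)/7.85 = 0.162161.
Memoryless: P(X > 1.41+11.4 | X > 1.41) = P(X > 11.4) = e^(−0.162161·11.4) ≈ 0.157.

0.157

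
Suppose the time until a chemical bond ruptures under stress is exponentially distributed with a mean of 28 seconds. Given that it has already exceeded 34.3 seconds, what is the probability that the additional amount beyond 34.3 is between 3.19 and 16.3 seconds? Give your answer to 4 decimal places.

The rate is λ = 1/28 = 0.0357143 per second.
Memoryless: the residual past 34.3 is again Exp(λ).
P(3.19 < residual < 16.3) = e^(−λ·3.19) − e^(−λ·16.3) = 0.89232 − 0.55870 ≈ 0.3336.

0.3336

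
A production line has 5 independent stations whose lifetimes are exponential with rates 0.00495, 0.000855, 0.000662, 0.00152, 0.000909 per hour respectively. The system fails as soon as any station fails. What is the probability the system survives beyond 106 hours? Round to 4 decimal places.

The time to first failure is exponential with rate Σλ = 0.00495 + 0.000855 + 0.000662 + 0.00152 + 0.000909 = 0.008896.
P(min > 106) = e^(−0.008896·106) = e^(−0.94298) ≈ 0.3895.

0.3895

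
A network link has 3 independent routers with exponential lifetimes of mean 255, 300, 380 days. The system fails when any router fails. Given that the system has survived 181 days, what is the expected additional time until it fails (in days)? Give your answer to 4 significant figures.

First-failure rate Σλ = 1/255 + 1/300 + 1/380 = 0.00988648.
By memorylessness the expected residual is 1/Σλ = 101.148 days, regardless of the 181 already elapsed.

101.1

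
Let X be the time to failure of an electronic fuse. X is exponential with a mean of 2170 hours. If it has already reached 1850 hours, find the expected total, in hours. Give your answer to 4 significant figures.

The rate is λ = 1/2170 = 0.000460829 per hour.
By memorylessness, E[X | X > 1850] = 1850 + 1/λ = 1850 + 2170 = 4020 hours.

4020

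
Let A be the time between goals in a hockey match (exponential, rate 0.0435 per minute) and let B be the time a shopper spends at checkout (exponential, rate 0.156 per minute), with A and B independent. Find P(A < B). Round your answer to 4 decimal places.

λ_1 = 0.0435, λ_2 = 0.156.
For independent exponentials, P(A < B) = λ_1/(λ_1+λ_2) = 0.0435/0.1995 ≈ 0.2180.

0.2180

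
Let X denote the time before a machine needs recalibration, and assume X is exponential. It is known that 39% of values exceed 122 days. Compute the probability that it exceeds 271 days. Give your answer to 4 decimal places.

e^(−λ·122) = 0.39 ⇒ λ = −ln(0.39)/122 = 0.0077181.
P(X > 271) = e^(−0.0077181·271) = e^(−2.0916) ≈ 0.1235.

0.1235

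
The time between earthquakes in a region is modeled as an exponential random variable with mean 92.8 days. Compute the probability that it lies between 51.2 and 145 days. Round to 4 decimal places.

The rate is λ = 1/92.8 = 0.0107759 per day.
P(51.2 < X < 145) = e^(−λ·51.2) − e^(−λ·145) = 0.57596 − 0.20961 ≈ 0.3663.

0.3663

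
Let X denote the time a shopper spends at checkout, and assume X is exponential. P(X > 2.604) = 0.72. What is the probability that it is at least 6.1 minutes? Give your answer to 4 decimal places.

e^(−λ·2.604) = 0.72 ⇒ λ = −ln(0.72)/2.604 = 0.126154.
P(X > 6.1) = e^(−0.126154·6.1) = e^(−0.76954) ≈ 0.4632.

0.4632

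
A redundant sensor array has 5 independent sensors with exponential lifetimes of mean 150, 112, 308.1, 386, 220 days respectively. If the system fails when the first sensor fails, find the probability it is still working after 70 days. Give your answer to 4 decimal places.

0.1623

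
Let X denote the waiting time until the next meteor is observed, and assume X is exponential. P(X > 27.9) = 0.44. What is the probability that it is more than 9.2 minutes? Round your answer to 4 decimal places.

e^(−λ·27.9) = 0.44 ⇒ λ = −ln(0.44)/27.9 = 0.0294258.
P(X > 9.2) = e^(−0.0294258·9.2) = e^(−0.27072) ≈ 0.7628.

0.7628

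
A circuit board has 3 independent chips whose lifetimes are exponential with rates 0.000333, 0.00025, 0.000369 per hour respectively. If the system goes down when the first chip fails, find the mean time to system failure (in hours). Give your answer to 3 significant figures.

1050

The time to first failure is exponential with rate Σλ = 0.000333 + 0.00025 + 0.000369 = 0.000952.
E[min] = 1/Σλ = 1/0.000952 = 1050.42 hours.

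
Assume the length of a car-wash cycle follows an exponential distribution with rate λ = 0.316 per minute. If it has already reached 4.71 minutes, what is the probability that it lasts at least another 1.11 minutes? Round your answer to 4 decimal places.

By the memoryless property, P(X > 4.71+1.11 | X > 4.71) = P(X > 1.11).
P(X > 1.11) = e^(−0.35076) ≈ 0.7042.

0.7042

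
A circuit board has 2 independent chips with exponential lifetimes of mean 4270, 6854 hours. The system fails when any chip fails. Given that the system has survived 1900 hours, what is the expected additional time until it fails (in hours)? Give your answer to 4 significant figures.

2631

First-failure rate Σλ = 1/4270 + 1/6854 = 0.000380092.
By memorylessness the expected residual is 1/Σλ = 2630.94 hours, regardless of the 1900 already elapsed.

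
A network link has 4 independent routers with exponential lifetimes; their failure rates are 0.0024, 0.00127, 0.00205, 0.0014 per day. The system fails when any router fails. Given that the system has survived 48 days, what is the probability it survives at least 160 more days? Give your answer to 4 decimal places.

0.3201

Time to first failure ~ Exp(Σλ) with Σλ = 0.00712.
By memorylessness, P(T > 48+160 | T > 48) = P(T > 160) = e^(−0.00712·160) ≈ 0.3201.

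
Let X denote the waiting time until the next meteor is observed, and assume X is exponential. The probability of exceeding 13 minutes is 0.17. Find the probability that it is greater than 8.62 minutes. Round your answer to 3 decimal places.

0.309

e^(−λ·13) = 0.17 ⇒ λ = −ln(0.17)/13 = 0.136304.
P(X > 8.62) = e^(−0.136304·8.62) = e^(−1.1749) ≈ 0.309.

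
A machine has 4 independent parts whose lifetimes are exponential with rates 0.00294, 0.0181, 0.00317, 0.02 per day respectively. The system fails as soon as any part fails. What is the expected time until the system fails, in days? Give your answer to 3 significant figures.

22.6

The time to first failure is exponential with rate Σλ = 0.00294 + 0.0181 + 0.00317 + 0.02 = 0.04421.
E[min] = 1/Σλ = 1/0.04421 = 22.6193 days.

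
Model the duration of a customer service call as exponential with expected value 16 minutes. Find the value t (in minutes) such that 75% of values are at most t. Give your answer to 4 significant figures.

22.18

The rate is λ = 1/16 = 0.0625 per minute.
Set 1 − e^(−λt) = 0.75, so t = −ln(0.25)/λ = 1.3863/0.0625 ≈ 22.1807 minutes.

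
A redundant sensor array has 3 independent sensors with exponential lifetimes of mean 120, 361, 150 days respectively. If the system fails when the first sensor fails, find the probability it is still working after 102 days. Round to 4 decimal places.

0.1632

The first failure time is exponential with rate Σλ_i = 1/120 + 1/361 + 1/150 = 0.0177701 per day.
P(min > 102) = e^(−0.0177701·102) = e^(−1.8125) ≈ 0.1632.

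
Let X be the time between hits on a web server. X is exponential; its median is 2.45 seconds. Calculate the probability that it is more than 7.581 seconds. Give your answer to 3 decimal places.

For an exponential, median = ln(2)/λ, so λ = ln 2 / 2.45 = 0.282917 per second.
P(X > 7.581) = e^(−λ·7.581) = e^(−2.1448) ≈ 0.117.

0.117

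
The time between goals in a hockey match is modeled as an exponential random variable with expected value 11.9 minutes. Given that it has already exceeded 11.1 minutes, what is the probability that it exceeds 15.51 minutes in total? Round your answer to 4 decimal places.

0.6903

The rate is λ = 1/11.9 = 0.0840336 per minute.
The exponential is memoryless, so the remaining time is again Exp(λ): the condition X > 11.1 is irrelevant.
P(X > 4.41) = e^(−0.37059) ≈ 0.6903.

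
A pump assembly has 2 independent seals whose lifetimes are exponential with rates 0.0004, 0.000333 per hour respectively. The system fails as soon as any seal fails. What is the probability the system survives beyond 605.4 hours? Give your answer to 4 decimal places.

The time to first failure is exponential with rate Σλ = 0.0004 + 0.000333 = 0.000733.
P(min > 605.4) = e^(−0.000733·605.4) = e^(−0.44376) ≈ 0.6416.

0.6416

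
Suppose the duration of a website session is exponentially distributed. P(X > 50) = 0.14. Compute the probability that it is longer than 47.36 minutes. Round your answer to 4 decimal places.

e^(−λ·50) = 0.14 ⇒ λ = −ln(0.14)/50 = 0.0393223.
P(X > 47.36) = e^(−0.0393223·47.36) = e^(−1.8623) ≈ 0.1553.

0.1553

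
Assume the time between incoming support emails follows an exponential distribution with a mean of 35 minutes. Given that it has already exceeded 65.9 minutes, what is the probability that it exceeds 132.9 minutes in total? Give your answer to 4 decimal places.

The rate is λ = 1/35 = 0.0285714 per minute.
The exponential is memoryless, so the remaining time is again Exp(λ): the condition X > 65.9 is irrelevant.
P(X > 67) = e^(−1.9143) ≈ 0.1474.

0.1474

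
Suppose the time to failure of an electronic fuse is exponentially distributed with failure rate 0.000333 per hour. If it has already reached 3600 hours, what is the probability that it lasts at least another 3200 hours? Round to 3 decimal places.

The exponential is memoryless, so the remaining time is again Exp(λ): the condition X > 3600 is irrelevant.
P(X > 3200) = e^(−1.0656) ≈ 0.345.

0.345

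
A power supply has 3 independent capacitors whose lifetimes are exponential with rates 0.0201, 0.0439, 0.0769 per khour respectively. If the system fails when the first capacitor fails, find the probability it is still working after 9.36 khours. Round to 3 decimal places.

The time to first failure is exponential with rate Σλ = 0.0201 + 0.0439 + 0.0769 = 0.1409.
P(min > 9.36) = e^(−0.1409·9.36) = e^(−1.3188) ≈ 0.267.

0.267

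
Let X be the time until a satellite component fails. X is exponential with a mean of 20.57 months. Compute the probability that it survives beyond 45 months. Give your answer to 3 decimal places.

0.112

The rate is λ = 1/20.57 = 0.0486145 per month.
P(X > 45) = e^(−λ·45) = e^(−2.1877) ≈ 0.112.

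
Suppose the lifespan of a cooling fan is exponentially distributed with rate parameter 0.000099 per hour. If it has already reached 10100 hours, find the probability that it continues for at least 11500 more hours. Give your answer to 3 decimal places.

By the memoryless property, P(X > 10100+11500 | X > 10100) = P(X > 11500).
P(X > 11500) = e^(−1.1385) ≈ 0.320.

0.320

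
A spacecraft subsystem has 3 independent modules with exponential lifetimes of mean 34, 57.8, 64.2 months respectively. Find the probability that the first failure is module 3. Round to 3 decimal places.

0.250

Rates: λ_i = 1/mean_i → 0.0294118, 0.017301, 0.0155763; Σλ = 0.0622891.
P(module 3 first) = λ_3/Σλ = 0.0155763/0.0622891 ≈ 0.250.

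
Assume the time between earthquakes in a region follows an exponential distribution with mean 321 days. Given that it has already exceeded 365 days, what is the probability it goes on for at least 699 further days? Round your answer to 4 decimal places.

The rate is λ = 1/321 = 0.00311526 per day.
By the memoryless property, P(X > 365+699 | X > 365) = P(X > 699).
P(X > 699) = e^(−2.1776) ≈ 0.1133.

0.1133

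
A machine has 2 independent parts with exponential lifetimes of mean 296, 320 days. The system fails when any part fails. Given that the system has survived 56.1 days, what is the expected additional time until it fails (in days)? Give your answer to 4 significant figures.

153.8

First-failure rate Σλ = 1/296 + 1/320 = 0.00650338.
By memorylessness the expected residual is 1/Σλ = 153.766 days, regardless of the 56.1 already elapsed.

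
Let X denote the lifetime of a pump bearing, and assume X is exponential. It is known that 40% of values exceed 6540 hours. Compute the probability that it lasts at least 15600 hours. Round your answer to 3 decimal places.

e^(−λ·6540) = 0.40 ⇒ λ = −ln(0.40)/6540 = 0.000140106.
P(X > 15600) = e^(−0.000140106·15600) = e^(−2.1856) ≈ 0.112.

0.112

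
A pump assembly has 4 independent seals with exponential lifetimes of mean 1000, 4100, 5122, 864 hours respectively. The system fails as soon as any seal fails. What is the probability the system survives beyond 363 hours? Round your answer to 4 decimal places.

The first failure time is exponential with rate Σλ_i = 1/1000 + 1/4100 + 1/5122 + 1/864 = 0.00259655 per hour.
P(min > 363) = e^(−0.00259655·363) = e^(−0.94255) ≈ 0.3896.

0.3896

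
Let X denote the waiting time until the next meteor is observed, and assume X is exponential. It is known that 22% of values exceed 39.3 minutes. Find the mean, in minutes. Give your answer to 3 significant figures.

26.0

e^(−λ·39.3) = 0.22 ⇒ λ = −ln(0.22)/39.3 = 0.0385274.
Mean = 1/λ = 25.9555 minutes.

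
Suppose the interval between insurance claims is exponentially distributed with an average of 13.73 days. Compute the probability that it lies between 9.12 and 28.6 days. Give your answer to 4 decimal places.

The rate is λ = 1/13.73 = 0.0728332 per day.
P(9.12 < X < 28.6) = e^(−λ·9.12) − e^(−λ·28.6) = 0.51467 − 0.12455 ≈ 0.3901.

0.3901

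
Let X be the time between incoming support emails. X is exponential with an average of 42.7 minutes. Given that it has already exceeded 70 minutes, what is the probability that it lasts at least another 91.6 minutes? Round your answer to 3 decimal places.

0.117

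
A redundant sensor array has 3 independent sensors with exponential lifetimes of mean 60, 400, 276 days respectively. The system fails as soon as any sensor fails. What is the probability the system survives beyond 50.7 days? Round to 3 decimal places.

0.315

The first failure time is exponential with rate Σλ_i = 1/60 + 1/400 + 1/276 = 0.0227899 per day.
P(min > 50.7) = e^(−0.0227899·50.7) = e^(−1.1554) ≈ 0.315.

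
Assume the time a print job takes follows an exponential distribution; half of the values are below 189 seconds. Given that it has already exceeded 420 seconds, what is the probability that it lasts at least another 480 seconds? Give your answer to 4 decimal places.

0.1720

For an exponential, median = ln(2)/λ, so λ = ln 2 / 189 = 0.00366745 per second.
The exponential is memoryless, so the remaining time is again Exp(λ): the condition X > 420 is irrelevant.
P(X > 480) = e^(−1.7604) ≈ 0.1720.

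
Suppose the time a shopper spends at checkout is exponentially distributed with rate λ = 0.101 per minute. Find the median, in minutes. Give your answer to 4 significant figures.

6.863

Set 1 − e^(−λt) = 0.5, so t = −ln(0.5)/λ = 0.69315/0.101 ≈ 6.86284 minutes.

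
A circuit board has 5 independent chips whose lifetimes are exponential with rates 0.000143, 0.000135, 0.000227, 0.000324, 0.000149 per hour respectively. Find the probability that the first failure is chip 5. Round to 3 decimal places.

0.152

The time to first failure is exponential with rate Σλ = 0.000143 + 0.000135 + 0.000227 + 0.000324 + 0.000149 = 0.000978.
P(chip 5 first) = λ_5/Σλ = 0.000149/0.000978 ≈ 0.152.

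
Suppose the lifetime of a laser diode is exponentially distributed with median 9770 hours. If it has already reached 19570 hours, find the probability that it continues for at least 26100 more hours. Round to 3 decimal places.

0.157

For an exponential, median = ln(2)/λ, so λ = ln 2 / 9770 = 0.0000709465 per hour.
The exponential is memoryless, so the remaining time is again Exp(λ): the condition X > 19570 is irrelevant.
P(X > 26100) = e^(−1.8517) ≈ 0.157.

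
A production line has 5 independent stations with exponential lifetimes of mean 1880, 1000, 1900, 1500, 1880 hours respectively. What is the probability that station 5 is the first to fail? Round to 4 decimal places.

0.1633

Rates: λ_i = 1/mean_i → 0.000531915, 0.001, 0.000526316, 0.000666667, 0.000531915; Σλ = 0.00325681.
P(station 5 first) = λ_5/Σλ = 0.000531915/0.00325681 ≈ 0.1633.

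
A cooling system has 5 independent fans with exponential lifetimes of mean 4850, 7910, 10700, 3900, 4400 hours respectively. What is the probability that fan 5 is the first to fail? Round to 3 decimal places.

Rates: λ_i = 1/mean_i → 0.000206186, 0.000126422, 0.0000934579, 0.00025641, 0.000227273; Σλ = 0.000909749.
P(fan 5 first) = λ_5/Σλ = 0.000227273/0.000909749 ≈ 0.250.

0.250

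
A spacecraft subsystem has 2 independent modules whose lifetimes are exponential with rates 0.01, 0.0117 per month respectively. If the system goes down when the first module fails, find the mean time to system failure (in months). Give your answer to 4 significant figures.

The time to first failure is exponential with rate Σλ = 0.01 + 0.0117 = 0.0217.
E[min] = 1/Σλ = 1/0.0217 = 46.0829 months.

46.08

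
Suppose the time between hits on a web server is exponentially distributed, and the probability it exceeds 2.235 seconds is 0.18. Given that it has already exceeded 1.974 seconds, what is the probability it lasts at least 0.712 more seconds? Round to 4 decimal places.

0.5791

From e^(−λ·2.235) = 0.18, λ = −ln(0.18)/2.235 = 0.767248.
Memoryless: P(X > 1.974+0.712 | X > 1.974) = P(X > 0.712) = e^(−0.767248·0.712) ≈ 0.5791.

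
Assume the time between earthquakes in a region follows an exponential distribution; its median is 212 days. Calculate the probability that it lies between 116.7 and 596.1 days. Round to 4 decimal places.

For an exponential, median = ln(2)/λ, so λ = ln 2 / 212 = 0.00326956 per day.
P(116.7 < X < 596.1) = e^(−λ·116.7) − e^(−λ·596.1) = 0.68280 − 0.14242 ≈ 0.5404.

0.5404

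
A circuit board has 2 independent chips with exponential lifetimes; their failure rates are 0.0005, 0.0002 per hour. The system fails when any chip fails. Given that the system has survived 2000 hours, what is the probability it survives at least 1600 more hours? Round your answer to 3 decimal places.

Time to first failure ~ Exp(Σλ) with Σλ = 0.0007.
By memorylessness, P(T > 2000+1600 | T > 2000) = P(T > 1600) = e^(−0.0007·1600) ≈ 0.326.

0.326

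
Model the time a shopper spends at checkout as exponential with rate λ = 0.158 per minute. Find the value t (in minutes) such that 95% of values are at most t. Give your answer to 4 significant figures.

Set 1 − e^(−λt) = 0.95, so t = −ln(0.05)/λ = 2.9957/0.158 ≈ 18.9603 minutes.

18.96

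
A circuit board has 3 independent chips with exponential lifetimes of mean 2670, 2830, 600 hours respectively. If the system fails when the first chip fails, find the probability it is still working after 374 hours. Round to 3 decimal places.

The first failure time is exponential with rate Σλ_i = 1/2670 + 1/2830 + 1/600 = 0.00239456 per hour.
P(min > 374) = e^(−0.00239456·374) = e^(−0.89556) ≈ 0.408.

0.408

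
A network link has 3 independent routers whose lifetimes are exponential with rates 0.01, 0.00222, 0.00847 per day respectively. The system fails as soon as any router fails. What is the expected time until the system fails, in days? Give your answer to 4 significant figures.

48.33

The time to first failure is exponential with rate Σλ = 0.01 + 0.00222 + 0.00847 = 0.02069.
E[min] = 1/Σλ = 1/0.02069 = 48.3325 days.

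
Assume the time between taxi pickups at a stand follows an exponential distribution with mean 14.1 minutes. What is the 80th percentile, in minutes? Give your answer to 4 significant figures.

22.69

The rate is λ = 1/14.1 = 0.070922 per minute.
Set 1 − e^(−λt) = 0.8, so t = −ln(0.2)/λ = 1.6094/0.070922 ≈ 22.6931 minutes.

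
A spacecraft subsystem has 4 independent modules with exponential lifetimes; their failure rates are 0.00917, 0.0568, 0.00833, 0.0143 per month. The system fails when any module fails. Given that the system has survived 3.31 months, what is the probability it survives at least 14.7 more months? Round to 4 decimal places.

Time to first failure ~ Exp(Σλ) with Σλ = 0.0886.
By memorylessness, P(T > 3.31+14.7 | T > 3.31) = P(T > 14.7) = e^(−0.0886·14.7) ≈ 0.2719.

0.2719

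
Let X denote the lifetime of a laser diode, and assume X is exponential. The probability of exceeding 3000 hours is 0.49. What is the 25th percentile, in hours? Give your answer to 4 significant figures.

e^(−λ·3000) = 0.49 ⇒ λ = −ln(0.49)/3000 = 0.000237783.
25th percentile: 1 − e^(−λt) = 0.25, t = −ln(0.75)/λ = 1209.85 hours.

1210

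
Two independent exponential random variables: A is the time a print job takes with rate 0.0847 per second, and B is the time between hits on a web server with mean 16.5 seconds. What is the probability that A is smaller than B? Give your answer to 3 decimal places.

λ_1 = 0.0847, λ_2 = 1/16.5 = 0.0606061.
For independent exponentials, P(A < B) = λ_1/(λ_1+λ_2) = 0.0847/0.145306 ≈ 0.583.

0.583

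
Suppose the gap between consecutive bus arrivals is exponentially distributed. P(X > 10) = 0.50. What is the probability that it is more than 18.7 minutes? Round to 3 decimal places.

e^(−λ·10) = 0.50 ⇒ λ = −ln(0.50)/10 = 0.0693147.
P(X > 18.7) = e^(−0.0693147·18.7) = e^(−1.2962) ≈ 0.274.

0.274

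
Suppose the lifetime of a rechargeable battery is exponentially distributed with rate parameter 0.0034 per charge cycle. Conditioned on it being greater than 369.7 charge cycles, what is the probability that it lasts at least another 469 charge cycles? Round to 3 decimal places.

P(X > s+t | X > s) = e^(−λ(s+t))/e^(−λs) = e^(−λt), independent of s = 369.7.
P(X > 469) = e^(−1.5946) ≈ 0.203.

0.203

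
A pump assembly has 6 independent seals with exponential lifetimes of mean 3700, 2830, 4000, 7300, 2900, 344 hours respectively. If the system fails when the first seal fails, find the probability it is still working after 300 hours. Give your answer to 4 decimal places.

The first failure time is exponential with rate Σλ_i = 1/3700 + 1/2830 + 1/4000 + 1/7300 + 1/2900 + 1/344 = 0.00426242 per hour.
P(min > 300) = e^(−0.00426242·300) = e^(−1.2787) ≈ 0.2784.

0.2784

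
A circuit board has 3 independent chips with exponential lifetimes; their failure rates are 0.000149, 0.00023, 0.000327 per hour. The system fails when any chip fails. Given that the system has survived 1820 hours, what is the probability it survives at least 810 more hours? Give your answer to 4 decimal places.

Time to first failure ~ Exp(Σλ) with Σλ = 0.000706.
By memorylessness, P(T > 1820+810 | T > 1820) = P(T > 810) = e^(−0.000706·810) ≈ 0.5645.

0.5645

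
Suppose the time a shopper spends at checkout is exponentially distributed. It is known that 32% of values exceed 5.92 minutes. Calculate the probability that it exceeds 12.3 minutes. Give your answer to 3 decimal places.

0.094

e^(−λ·5.92) = 0.32 ⇒ λ = −ln(0.32)/5.92 = 0.192472.
P(X > 12.3) = e^(−0.192472·12.3) = e^(−2.3674) ≈ 0.094.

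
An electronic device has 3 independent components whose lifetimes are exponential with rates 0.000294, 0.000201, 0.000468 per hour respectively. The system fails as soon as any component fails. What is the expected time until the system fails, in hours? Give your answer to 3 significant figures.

The time to first failure is exponential with rate Σλ = 0.000294 + 0.000201 + 0.000468 = 0.000963.
E[min] = 1/Σλ = 1/0.000963 = 1038.42 hours.

1040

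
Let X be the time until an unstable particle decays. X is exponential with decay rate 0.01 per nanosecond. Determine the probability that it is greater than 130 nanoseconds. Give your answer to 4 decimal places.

0.2725

P(X > 130) = e^(−λ·130) = e^(−1.3) ≈ 0.2725.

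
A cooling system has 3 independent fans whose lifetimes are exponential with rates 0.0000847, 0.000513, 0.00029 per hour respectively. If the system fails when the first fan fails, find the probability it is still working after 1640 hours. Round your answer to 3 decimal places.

0.233

The time to first failure is exponential with rate Σλ = 0.0000847 + 0.000513 + 0.00029 = 0.0008877.
P(min > 1640) = e^(−0.0008877·1640) = e^(−1.4558) ≈ 0.233.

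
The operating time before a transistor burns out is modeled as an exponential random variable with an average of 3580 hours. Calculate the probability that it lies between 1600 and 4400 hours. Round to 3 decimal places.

The rate is λ = 1/3580 = 0.00027933 per hour.
P(1600 < X < 4400) = e^(−λ·1600) − e^(−λ·4400) = 0.63959 − 0.29257 ≈ 0.347.

0.347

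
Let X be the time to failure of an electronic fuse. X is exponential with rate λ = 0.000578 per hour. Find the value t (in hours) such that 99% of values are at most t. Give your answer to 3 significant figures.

Set 1 − e^(−λt) = 0.99, so t = −ln(0.01)/λ = 4.6052/0.000578 ≈ 7967.42 hours.

7970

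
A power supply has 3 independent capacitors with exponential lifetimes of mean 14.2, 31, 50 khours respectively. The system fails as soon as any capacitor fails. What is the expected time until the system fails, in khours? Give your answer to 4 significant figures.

8.151

The first failure time is exponential with rate Σλ_i = 1/14.2 + 1/31 + 1/50 = 0.122681 per khour.
E[min] = 1/Σλ = 1/0.122681 = 8.15125 khours.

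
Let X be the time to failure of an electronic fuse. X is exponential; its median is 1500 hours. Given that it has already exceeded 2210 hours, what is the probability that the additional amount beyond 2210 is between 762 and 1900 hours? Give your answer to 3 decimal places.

0.288

For an exponential, median = ln(2)/λ, so λ = ln 2 / 1500 = 0.000462098 per hour.
Memoryless: the residual past 2210 is again Exp(λ).
P(762 < residual < 1900) = e^(−λ·762) − e^(−λ·1900) = 0.70320 − 0.41562 ≈ 0.288.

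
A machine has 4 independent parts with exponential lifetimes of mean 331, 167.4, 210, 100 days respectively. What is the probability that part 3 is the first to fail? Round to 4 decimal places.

Rates: λ_i = 1/mean_i → 0.00302115, 0.00597372, 0.0047619, 0.01; Σλ = 0.0237568.
P(part 3 first) = λ_3/Σλ = 0.0047619/0.0237568 ≈ 0.2004.

0.2004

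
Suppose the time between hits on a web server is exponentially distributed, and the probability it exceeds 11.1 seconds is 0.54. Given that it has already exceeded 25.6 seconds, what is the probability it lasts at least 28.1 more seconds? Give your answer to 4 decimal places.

0.2102

From e^(−λ·11.1) = 0.54, λ = −ln(0.54)/11.1 = 0.0555123.
Memoryless: P(X > 25.6+28.1 | X > 25.6) = P(X > 28.1) = e^(−0.0555123·28.1) ≈ 0.2102.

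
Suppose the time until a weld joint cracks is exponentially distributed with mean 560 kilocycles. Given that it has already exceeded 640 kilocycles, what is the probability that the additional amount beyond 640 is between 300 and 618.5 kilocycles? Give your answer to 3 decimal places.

The rate is λ = 1/560 = 0.00178571 per kilocycle.
Memoryless: the residual past 640 is again Exp(λ).
P(300 < residual < 618.5) = e^(−λ·300) − e^(−λ·618.5) = 0.58525 − 0.33139 ≈ 0.254.

0.254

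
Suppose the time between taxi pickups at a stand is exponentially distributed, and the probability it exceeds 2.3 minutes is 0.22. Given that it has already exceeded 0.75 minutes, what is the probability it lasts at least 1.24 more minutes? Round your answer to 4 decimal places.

From e^(−λ·2.3) = 0.22, λ = −ln(0.22)/2.3 = 0.658316.
Memoryless: P(X > 0.75+1.24 | X > 0.75) = P(X > 1.24) = e^(−0.658316·1.24) ≈ 0.4421.

0.4421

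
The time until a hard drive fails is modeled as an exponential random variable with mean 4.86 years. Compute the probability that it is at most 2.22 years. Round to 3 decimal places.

0.367

The rate is λ = 1/4.86 = 0.205761 per year.
P(X ≤ 2.22) = 1 − e^(−λ·2.22) = 1 − e^(−0.45679) ≈ 0.367.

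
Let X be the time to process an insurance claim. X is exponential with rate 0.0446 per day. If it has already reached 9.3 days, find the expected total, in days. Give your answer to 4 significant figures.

31.72

By memorylessness, E[X | X > 9.3] = 9.3 + 1/λ = 9.3 + 22.4215 = 31.7215 days.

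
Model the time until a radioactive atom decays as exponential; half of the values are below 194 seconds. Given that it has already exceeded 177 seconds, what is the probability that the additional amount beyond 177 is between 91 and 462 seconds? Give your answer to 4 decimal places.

For an exponential, median = ln(2)/λ, so λ = ln 2 / 194 = 0.00357292 per second.
Memoryless: the residual past 177 is again Exp(λ).
P(91 < residual < 462) = e^(−λ·91) − e^(−λ·462) = 0.72243 − 0.19192 ≈ 0.5305.

0.5305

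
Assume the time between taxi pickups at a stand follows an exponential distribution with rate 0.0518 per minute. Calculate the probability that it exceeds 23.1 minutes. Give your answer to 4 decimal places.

0.3022

P(X > 23.1) = e^(−λ·23.1) = e^(−1.1966) ≈ 0.3022.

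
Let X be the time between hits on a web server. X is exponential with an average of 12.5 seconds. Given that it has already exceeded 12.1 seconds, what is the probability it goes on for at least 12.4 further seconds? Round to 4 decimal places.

0.3708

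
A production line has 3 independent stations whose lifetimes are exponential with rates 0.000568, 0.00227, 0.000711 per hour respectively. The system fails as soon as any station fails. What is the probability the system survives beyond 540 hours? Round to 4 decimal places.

The time to first failure is exponential with rate Σλ = 0.000568 + 0.00227 + 0.000711 = 0.003549.
P(min > 540) = e^(−0.003549·540) = e^(−1.9165) ≈ 0.1471.

0.1471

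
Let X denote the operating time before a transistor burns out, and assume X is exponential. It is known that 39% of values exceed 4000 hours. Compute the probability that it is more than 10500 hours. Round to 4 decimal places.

0.0844

e^(−λ·4000) = 0.39 ⇒ λ = −ln(0.39)/4000 = 0.000235402.
P(X > 10500) = e^(−0.000235402·10500) = e^(−2.4717) ≈ 0.0844.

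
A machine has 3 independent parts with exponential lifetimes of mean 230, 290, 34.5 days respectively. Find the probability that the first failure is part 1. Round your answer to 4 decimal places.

Rates: λ_i = 1/mean_i → 0.00434783, 0.00344828, 0.0289855; Σλ = 0.0367816.
P(part 1 first) = λ_1/Σλ = 0.00434783/0.0367816 ≈ 0.1182.

0.1182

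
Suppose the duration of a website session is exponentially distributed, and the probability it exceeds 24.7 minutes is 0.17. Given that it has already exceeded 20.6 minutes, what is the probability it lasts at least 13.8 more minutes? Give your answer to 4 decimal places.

From e^(−λ·24.7) = 0.17, λ = −ln(0.17)/24.7 = 0.0717391.
Memoryless: P(X > 20.6+13.8 | X > 20.6) = P(X > 13.8) = e^(−0.0717391·13.8) ≈ 0.3716.

0.3716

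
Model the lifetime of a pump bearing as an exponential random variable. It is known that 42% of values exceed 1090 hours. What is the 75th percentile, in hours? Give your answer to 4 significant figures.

e^(−λ·1090) = 0.42 ⇒ λ = −ln(0.42)/1090 = 0.000795872.
75th percentile: 1 − e^(−λt) = 0.75, t = −ln(0.25)/λ = 1741.86 hours.

1742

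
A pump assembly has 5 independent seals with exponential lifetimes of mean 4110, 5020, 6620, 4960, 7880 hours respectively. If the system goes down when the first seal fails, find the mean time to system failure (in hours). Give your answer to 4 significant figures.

1084

The first failure time is exponential with rate Σλ_i = 1/4110 + 1/5020 + 1/6620 + 1/4960 + 1/7880 = 0.000922086 per hour.
E[min] = 1/Σλ = 1/0.000922086 = 1084.5 hours.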